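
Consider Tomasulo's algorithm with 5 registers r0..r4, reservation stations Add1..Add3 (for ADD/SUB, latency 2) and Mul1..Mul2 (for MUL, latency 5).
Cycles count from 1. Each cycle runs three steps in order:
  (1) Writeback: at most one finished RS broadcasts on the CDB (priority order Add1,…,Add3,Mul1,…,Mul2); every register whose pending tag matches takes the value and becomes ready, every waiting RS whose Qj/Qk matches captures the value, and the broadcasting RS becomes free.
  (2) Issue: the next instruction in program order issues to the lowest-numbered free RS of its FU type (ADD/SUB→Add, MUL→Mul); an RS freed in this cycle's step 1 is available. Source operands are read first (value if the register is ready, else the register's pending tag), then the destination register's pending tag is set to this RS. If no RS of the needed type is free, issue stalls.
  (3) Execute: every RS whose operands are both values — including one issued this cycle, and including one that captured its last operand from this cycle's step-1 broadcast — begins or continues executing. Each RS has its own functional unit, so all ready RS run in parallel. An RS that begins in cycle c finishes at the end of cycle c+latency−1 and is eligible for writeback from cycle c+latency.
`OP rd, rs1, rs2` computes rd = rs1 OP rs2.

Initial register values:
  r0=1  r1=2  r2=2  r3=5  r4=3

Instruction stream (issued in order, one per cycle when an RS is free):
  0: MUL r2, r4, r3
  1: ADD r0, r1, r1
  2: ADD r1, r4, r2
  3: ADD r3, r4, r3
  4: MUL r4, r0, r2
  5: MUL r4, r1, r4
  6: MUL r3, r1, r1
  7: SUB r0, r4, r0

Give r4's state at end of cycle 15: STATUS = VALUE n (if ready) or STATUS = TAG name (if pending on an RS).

c1: issue MUL r2<-Mul1 | r0:1,r1:2,r2:Mul1,r3:5,r4:3
c2: issue ADD r0<-Add1 | r0:Add1,r1:2,r2:Mul1,r3:5,r4:3
c3: issue ADD r1<-Add2 | r0:Add1,r1:Add2,r2:Mul1,r3:5,r4:3
c4: CDB Add1=4; issue ADD r3<-Add1 | r0:4,r1:Add2,r2:Mul1,r3:Add1,r4:3
c5: issue MUL r4<-Mul2 | r0:4,r1:Add2,r2:Mul1,r3:Add1,r4:Mul2
c6: CDB Add1=8; stall | r0:4,r1:Add2,r2:Mul1,r3:8,r4:Mul2
c7: CDB Mul1=15; issue MUL r4<-Mul1 | r0:4,r1:Add2,r2:15,r3:8,r4:Mul1
c8: stall | r0:4,r1:Add2,r2:15,r3:8,r4:Mul1
c9: CDB Add2=18; stall | r0:4,r1:18,r2:15,r3:8,r4:Mul1
c10: stall | r0:4,r1:18,r2:15,r3:8,r4:Mul1
c11: stall | r0:4,r1:18,r2:15,r3:8,r4:Mul1
c12: CDB Mul2=60; issue MUL r3<-Mul2 | r0:4,r1:18,r2:15,r3:Mul2,r4:Mul1
c13: issue SUB r0<-Add1 | r0:Add1,r1:18,r2:15,r3:Mul2,r4:Mul1
c14: - | r0:Add1,r1:18,r2:15,r3:Mul2,r4:Mul1
c15: - | r0:Add1,r1:18,r2:15,r3:Mul2,r4:Mul1

STATUS = TAG Mul1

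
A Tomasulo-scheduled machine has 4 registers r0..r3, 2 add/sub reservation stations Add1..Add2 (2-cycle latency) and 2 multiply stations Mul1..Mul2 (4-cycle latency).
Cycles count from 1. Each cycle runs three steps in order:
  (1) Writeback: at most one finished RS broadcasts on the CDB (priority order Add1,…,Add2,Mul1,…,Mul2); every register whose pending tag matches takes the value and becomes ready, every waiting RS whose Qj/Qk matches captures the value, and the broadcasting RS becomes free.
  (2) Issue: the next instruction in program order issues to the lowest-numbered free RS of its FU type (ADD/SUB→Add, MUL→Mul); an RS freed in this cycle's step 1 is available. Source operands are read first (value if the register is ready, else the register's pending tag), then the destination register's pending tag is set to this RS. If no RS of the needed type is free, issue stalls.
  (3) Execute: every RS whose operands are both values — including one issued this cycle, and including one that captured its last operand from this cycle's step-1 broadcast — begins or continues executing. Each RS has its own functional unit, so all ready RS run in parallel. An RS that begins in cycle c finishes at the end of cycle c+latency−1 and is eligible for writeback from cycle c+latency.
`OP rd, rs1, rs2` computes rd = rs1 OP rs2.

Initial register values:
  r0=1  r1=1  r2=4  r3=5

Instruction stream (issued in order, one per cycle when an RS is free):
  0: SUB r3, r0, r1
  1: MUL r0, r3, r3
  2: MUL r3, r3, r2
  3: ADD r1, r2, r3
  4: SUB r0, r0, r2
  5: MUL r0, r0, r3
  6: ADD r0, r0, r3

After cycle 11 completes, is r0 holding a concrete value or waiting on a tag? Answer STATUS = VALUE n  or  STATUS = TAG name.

STATUS = TAG Add2

cycle 1: issue SUB r3<-Add1 // r0:1,r1:1,r2:4,r3:Add1
cycle 2: issue MUL r0<-Mul1 // r0:Mul1,r1:1,r2:4,r3:Add1
cycle 3: CDB Add1=0; issue MUL r3<-Mul2 // r0:Mul1,r1:1,r2:4,r3:Mul2
cycle 4: issue ADD r1<-Add1 // r0:Mul1,r1:Add1,r2:4,r3:Mul2
cycle 5: issue SUB r0<-Add2 // r0:Add2,r1:Add1,r2:4,r3:Mul2
cycle 6: stall // r0:Add2,r1:Add1,r2:4,r3:Mul2
cycle 7: CDB Mul1=0; issue MUL r0<-Mul1 // r0:Mul1,r1:Add1,r2:4,r3:Mul2
cycle 8: CDB Mul2=0; stall // r0:Mul1,r1:Add1,r2:4,r3:0
cycle 9: CDB Add2=-4; issue ADD r0<-Add2 // r0:Add2,r1:Add1,r2:4,r3:0
cycle 10: CDB Add1=4 // r0:Add2,r1:4,r2:4,r3:0
cycle 11: - // r0:Add2,r1:4,r2:4,r3:0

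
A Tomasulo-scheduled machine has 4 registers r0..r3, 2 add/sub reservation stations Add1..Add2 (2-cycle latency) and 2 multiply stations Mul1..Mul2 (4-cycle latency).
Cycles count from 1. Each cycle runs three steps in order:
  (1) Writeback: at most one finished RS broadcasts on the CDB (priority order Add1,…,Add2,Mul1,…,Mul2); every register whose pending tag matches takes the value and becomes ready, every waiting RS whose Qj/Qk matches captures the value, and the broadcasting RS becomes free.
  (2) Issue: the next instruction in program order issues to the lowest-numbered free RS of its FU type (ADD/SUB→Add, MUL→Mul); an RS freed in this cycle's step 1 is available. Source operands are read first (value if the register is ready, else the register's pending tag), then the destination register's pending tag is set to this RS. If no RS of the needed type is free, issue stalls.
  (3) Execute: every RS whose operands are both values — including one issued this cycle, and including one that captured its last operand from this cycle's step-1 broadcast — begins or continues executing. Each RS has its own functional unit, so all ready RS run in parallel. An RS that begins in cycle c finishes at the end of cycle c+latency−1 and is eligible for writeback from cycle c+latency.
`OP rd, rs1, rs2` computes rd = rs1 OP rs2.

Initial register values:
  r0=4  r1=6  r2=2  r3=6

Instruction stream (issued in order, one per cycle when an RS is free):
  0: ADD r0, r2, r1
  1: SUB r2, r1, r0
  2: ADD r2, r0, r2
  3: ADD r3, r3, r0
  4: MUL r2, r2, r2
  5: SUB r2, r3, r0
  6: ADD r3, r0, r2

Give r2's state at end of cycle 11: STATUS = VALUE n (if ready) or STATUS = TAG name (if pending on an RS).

c1: issue ADD r0<-Add1 | r0:Add1,r1:6,r2:2,r3:6
c2: issue SUB r2<-Add2 | r0:Add1,r1:6,r2:Add2,r3:6
c3: CDB Add1=8; issue ADD r2<-Add1 | r0:8,r1:6,r2:Add1,r3:6
c4: stall | r0:8,r1:6,r2:Add1,r3:6
c5: CDB Add2=-2; issue ADD r3<-Add2 | r0:8,r1:6,r2:Add1,r3:Add2
c6: issue MUL r2<-Mul1 | r0:8,r1:6,r2:Mul1,r3:Add2
c7: CDB Add1=6; issue SUB r2<-Add1 | r0:8,r1:6,r2:Add1,r3:Add2
c8: CDB Add2=14; issue ADD r3<-Add2 | r0:8,r1:6,r2:Add1,r3:Add2
c9: - | r0:8,r1:6,r2:Add1,r3:Add2
c10: CDB Add1=6 | r0:8,r1:6,r2:6,r3:Add2
c11: CDB Mul1=36 | r0:8,r1:6,r2:6,r3:Add2

STATUS = VALUE 6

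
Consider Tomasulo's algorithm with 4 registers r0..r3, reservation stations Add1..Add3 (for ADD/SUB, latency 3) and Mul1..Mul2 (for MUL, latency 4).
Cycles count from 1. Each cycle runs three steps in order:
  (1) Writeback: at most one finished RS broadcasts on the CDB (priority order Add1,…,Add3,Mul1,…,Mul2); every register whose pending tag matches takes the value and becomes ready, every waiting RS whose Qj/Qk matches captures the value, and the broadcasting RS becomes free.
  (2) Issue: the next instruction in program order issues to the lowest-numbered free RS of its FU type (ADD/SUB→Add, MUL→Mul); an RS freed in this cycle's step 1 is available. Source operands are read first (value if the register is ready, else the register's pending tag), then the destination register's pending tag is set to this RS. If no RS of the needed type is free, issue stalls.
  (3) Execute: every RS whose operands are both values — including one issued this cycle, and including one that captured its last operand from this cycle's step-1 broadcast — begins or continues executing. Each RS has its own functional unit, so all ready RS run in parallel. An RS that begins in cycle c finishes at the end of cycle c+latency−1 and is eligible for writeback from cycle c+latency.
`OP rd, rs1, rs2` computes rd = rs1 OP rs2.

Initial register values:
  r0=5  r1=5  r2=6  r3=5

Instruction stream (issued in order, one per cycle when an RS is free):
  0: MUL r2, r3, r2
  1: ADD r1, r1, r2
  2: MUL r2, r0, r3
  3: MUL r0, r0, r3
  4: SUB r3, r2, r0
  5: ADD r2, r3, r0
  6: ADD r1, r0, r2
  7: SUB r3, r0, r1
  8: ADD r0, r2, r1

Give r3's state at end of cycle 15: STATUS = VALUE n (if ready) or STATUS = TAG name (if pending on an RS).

c1: issue MUL r2<-Mul1 | r0:5,r1:5,r2:Mul1,r3:5
c2: issue ADD r1<-Add1 | r0:5,r1:Add1,r2:Mul1,r3:5
c3: issue MUL r2<-Mul2 | r0:5,r1:Add1,r2:Mul2,r3:5
c4: stall | r0:5,r1:Add1,r2:Mul2,r3:5
c5: CDB Mul1=30; issue MUL r0<-Mul1 | r0:Mul1,r1:Add1,r2:Mul2,r3:5
c6: issue SUB r3<-Add2 | r0:Mul1,r1:Add1,r2:Mul2,r3:Add2
c7: CDB Mul2=25; issue ADD r2<-Add3 | r0:Mul1,r1:Add1,r2:Add3,r3:Add2
c8: CDB Add1=35; issue ADD r1<-Add1 | r0:Mul1,r1:Add1,r2:Add3,r3:Add2
c9: CDB Mul1=25; stall | r0:25,r1:Add1,r2:Add3,r3:Add2
c10: stall | r0:25,r1:Add1,r2:Add3,r3:Add2
c11: stall | r0:25,r1:Add1,r2:Add3,r3:Add2
c12: CDB Add2=0; issue SUB r3<-Add2 | r0:25,r1:Add1,r2:Add3,r3:Add2
c13: stall | r0:25,r1:Add1,r2:Add3,r3:Add2
c14: stall | r0:25,r1:Add1,r2:Add3,r3:Add2
c15: CDB Add3=25; issue ADD r0<-Add3 | r0:Add3,r1:Add1,r2:25,r3:Add2

STATUS = TAG Add2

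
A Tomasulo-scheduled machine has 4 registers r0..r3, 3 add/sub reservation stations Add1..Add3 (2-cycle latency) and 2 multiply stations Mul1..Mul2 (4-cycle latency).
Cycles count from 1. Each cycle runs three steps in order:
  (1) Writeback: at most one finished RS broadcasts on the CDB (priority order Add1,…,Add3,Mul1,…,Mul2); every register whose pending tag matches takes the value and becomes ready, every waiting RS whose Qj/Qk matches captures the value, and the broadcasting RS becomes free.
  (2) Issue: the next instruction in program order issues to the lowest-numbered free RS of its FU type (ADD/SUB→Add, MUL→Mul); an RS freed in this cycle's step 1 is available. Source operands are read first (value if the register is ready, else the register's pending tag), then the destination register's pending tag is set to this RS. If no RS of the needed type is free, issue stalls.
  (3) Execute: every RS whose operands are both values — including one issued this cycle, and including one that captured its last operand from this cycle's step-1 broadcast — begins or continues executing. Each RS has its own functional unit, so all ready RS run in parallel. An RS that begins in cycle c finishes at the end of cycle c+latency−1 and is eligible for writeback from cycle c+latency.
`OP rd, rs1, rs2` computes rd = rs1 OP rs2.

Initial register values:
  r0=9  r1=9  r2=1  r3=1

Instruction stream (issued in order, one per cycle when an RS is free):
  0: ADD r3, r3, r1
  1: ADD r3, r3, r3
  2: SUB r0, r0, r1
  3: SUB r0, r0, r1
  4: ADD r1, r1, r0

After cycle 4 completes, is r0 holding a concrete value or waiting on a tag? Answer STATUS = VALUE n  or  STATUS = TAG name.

STATUS = TAG Add3

c1: issue ADD r3<-Add1 | r0:9,r1:9,r2:1,r3:Add1
c2: issue ADD r3<-Add2 | r0:9,r1:9,r2:1,r3:Add2
c3: CDB Add1=10; issue SUB r0<-Add1 | r0:Add1,r1:9,r2:1,r3:Add2
c4: issue SUB r0<-Add3 | r0:Add3,r1:9,r2:1,r3:Add2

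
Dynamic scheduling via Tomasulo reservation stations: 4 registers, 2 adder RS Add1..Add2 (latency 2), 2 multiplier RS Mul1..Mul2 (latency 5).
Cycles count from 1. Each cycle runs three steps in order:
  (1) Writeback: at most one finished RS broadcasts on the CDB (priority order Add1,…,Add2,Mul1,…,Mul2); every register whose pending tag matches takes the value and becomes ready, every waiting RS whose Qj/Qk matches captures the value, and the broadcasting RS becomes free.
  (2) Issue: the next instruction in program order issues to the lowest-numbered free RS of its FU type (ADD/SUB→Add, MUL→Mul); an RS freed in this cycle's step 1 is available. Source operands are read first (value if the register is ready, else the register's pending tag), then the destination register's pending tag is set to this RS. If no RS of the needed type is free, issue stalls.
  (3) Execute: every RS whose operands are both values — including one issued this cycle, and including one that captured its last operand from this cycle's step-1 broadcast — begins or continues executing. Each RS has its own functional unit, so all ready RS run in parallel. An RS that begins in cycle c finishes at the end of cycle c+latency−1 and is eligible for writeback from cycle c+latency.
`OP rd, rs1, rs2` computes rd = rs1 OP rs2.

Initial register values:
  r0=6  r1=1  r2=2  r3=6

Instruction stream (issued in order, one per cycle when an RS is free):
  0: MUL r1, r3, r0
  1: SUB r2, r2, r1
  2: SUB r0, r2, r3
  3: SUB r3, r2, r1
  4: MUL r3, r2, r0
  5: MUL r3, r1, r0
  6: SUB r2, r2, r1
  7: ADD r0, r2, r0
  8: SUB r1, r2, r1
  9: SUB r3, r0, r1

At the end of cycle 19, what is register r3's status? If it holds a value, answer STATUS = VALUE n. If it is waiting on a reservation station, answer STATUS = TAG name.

c1: issue MUL r1<-Mul1 | r0:6,r1:Mul1,r2:2,r3:6
c2: issue SUB r2<-Add1 | r0:6,r1:Mul1,r2:Add1,r3:6
c3: issue SUB r0<-Add2 | r0:Add2,r1:Mul1,r2:Add1,r3:6
c4: stall | r0:Add2,r1:Mul1,r2:Add1,r3:6
c5: stall | r0:Add2,r1:Mul1,r2:Add1,r3:6
c6: CDB Mul1=36; stall | r0:Add2,r1:36,r2:Add1,r3:6
c7: stall | r0:Add2,r1:36,r2:Add1,r3:6
c8: CDB Add1=-34; issue SUB r3<-Add1 | r0:Add2,r1:36,r2:-34,r3:Add1
c9: issue MUL r3<-Mul1 | r0:Add2,r1:36,r2:-34,r3:Mul1
c10: CDB Add1=-70; issue MUL r3<-Mul2 | r0:Add2,r1:36,r2:-34,r3:Mul2
c11: CDB Add2=-40; issue SUB r2<-Add1 | r0:-40,r1:36,r2:Add1,r3:Mul2
c12: issue ADD r0<-Add2 | r0:Add2,r1:36,r2:Add1,r3:Mul2
c13: CDB Add1=-70; issue SUB r1<-Add1 | r0:Add2,r1:Add1,r2:-70,r3:Mul2
c14: stall | r0:Add2,r1:Add1,r2:-70,r3:Mul2
c15: CDB Add1=-106; issue SUB r3<-Add1 | r0:Add2,r1:-106,r2:-70,r3:Add1
c16: CDB Add2=-110 | r0:-110,r1:-106,r2:-70,r3:Add1
c17: CDB Mul1=1360 | r0:-110,r1:-106,r2:-70,r3:Add1
c18: CDB Add1=-4 | r0:-110,r1:-106,r2:-70,r3:-4
c19: CDB Mul2=-1440 | r0:-110,r1:-106,r2:-70,r3:-4

STATUS = VALUE -4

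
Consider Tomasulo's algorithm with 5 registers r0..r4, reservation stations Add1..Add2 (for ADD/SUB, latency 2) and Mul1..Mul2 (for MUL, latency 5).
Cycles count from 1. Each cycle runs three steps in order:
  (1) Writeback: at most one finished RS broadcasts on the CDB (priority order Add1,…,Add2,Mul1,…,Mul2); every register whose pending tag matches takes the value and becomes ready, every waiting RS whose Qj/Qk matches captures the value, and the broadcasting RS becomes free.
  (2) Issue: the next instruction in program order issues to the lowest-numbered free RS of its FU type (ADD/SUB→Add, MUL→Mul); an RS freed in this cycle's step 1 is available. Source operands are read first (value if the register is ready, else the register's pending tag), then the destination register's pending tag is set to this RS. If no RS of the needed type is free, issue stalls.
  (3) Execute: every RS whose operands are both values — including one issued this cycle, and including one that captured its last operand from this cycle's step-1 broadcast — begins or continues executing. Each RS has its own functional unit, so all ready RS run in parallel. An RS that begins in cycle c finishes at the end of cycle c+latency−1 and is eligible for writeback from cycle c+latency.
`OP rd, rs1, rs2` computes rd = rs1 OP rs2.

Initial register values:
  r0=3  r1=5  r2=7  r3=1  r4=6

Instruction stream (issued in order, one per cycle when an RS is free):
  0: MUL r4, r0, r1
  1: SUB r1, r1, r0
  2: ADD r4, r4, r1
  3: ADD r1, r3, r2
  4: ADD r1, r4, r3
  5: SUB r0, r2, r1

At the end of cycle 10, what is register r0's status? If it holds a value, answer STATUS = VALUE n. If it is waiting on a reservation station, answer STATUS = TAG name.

STATUS = TAG Add2

cycle 1: issue MUL r4<-Mul1 // r0:3,r1:5,r2:7,r3:1,r4:Mul1
cycle 2: issue SUB r1<-Add1 // r0:3,r1:Add1,r2:7,r3:1,r4:Mul1
cycle 3: issue ADD r4<-Add2 // r0:3,r1:Add1,r2:7,r3:1,r4:Add2
cycle 4: CDB Add1=2; issue ADD r1<-Add1 // r0:3,r1:Add1,r2:7,r3:1,r4:Add2
cycle 5: stall // r0:3,r1:Add1,r2:7,r3:1,r4:Add2
cycle 6: CDB Add1=8; issue ADD r1<-Add1 // r0:3,r1:Add1,r2:7,r3:1,r4:Add2
cycle 7: CDB Mul1=15; stall // r0:3,r1:Add1,r2:7,r3:1,r4:Add2
cycle 8: stall // r0:3,r1:Add1,r2:7,r3:1,r4:Add2
cycle 9: CDB Add2=17; issue SUB r0<-Add2 // r0:Add2,r1:Add1,r2:7,r3:1,r4:17
cycle 10: - // r0:Add2,r1:Add1,r2:7,r3:1,r4:17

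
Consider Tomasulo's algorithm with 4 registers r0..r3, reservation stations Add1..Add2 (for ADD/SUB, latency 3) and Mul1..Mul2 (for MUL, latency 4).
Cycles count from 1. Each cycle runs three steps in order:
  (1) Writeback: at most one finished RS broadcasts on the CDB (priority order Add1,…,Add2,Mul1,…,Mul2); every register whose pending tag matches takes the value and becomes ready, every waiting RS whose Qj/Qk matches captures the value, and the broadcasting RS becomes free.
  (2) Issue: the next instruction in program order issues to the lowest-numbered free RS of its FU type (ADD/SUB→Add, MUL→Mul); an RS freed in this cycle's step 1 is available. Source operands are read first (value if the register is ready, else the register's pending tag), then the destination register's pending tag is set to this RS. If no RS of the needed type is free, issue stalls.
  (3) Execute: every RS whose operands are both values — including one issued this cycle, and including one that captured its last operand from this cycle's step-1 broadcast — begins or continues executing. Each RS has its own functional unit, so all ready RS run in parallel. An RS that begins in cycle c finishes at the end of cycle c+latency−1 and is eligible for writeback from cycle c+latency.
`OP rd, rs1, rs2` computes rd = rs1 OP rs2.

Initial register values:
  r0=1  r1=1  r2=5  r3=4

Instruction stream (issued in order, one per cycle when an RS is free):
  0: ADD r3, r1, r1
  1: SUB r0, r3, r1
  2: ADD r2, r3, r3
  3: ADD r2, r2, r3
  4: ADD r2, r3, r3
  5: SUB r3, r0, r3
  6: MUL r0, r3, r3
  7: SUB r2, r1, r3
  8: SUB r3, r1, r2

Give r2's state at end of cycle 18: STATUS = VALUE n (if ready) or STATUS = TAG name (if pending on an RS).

STATUS = VALUE 2

cycle 1: issue ADD r3<-Add1 // r0:1,r1:1,r2:5,r3:Add1
cycle 2: issue SUB r0<-Add2 // r0:Add2,r1:1,r2:5,r3:Add1
cycle 3: stall // r0:Add2,r1:1,r2:5,r3:Add1
cycle 4: CDB Add1=2; issue ADD r2<-Add1 // r0:Add2,r1:1,r2:Add1,r3:2
cycle 5: stall // r0:Add2,r1:1,r2:Add1,r3:2
cycle 6: stall // r0:Add2,r1:1,r2:Add1,r3:2
cycle 7: CDB Add1=4; issue ADD r2<-Add1 // r0:Add2,r1:1,r2:Add1,r3:2
cycle 8: CDB Add2=1; issue ADD r2<-Add2 // r0:1,r1:1,r2:Add2,r3:2
cycle 9: stall // r0:1,r1:1,r2:Add2,r3:2
cycle 10: CDB Add1=6; issue SUB r3<-Add1 // r0:1,r1:1,r2:Add2,r3:Add1
cycle 11: CDB Add2=4; issue MUL r0<-Mul1 // r0:Mul1,r1:1,r2:4,r3:Add1
cycle 12: issue SUB r2<-Add2 // r0:Mul1,r1:1,r2:Add2,r3:Add1
cycle 13: CDB Add1=-1; issue SUB r3<-Add1 // r0:Mul1,r1:1,r2:Add2,r3:Add1
cycle 14: - // r0:Mul1,r1:1,r2:Add2,r3:Add1
cycle 15: - // r0:Mul1,r1:1,r2:Add2,r3:Add1
cycle 16: CDB Add2=2 // r0:Mul1,r1:1,r2:2,r3:Add1
cycle 17: CDB Mul1=1 // r0:1,r1:1,r2:2,r3:Add1
cycle 18: - // r0:1,r1:1,r2:2,r3:Add1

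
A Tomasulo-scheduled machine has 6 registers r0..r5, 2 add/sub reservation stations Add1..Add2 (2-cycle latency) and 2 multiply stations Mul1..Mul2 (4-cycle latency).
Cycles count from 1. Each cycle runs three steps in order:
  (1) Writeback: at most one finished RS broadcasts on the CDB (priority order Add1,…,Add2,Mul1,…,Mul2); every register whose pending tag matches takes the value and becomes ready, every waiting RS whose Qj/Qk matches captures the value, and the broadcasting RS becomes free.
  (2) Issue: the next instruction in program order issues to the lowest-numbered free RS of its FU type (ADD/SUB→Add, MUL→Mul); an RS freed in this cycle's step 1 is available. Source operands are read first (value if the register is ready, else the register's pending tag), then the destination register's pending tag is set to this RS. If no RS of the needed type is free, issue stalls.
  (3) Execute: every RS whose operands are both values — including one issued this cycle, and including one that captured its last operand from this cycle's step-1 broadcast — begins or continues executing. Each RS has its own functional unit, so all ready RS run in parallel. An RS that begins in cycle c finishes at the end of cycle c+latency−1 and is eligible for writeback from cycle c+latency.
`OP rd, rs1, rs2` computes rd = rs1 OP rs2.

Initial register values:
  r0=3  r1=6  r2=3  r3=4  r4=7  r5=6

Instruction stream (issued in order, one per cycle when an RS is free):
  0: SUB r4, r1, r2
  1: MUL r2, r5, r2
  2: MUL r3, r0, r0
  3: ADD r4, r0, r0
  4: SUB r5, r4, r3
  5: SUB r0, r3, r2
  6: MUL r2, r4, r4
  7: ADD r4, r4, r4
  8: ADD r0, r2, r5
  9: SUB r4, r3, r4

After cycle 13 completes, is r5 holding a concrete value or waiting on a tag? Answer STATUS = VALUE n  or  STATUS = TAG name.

cycle 1: issue SUB r4<-Add1 // r0:3,r1:6,r2:3,r3:4,r4:Add1,r5:6
cycle 2: issue MUL r2<-Mul1 // r0:3,r1:6,r2:Mul1,r3:4,r4:Add1,r5:6
cycle 3: CDB Add1=3; issue MUL r3<-Mul2 // r0:3,r1:6,r2:Mul1,r3:Mul2,r4:3,r5:6
cycle 4: issue ADD r4<-Add1 // r0:3,r1:6,r2:Mul1,r3:Mul2,r4:Add1,r5:6
cycle 5: issue SUB r5<-Add2 // r0:3,r1:6,r2:Mul1,r3:Mul2,r4:Add1,r5:Add2
cycle 6: CDB Add1=6; issue SUB r0<-Add1 // r0:Add1,r1:6,r2:Mul1,r3:Mul2,r4:6,r5:Add2
cycle 7: CDB Mul1=18; issue MUL r2<-Mul1 // r0:Add1,r1:6,r2:Mul1,r3:Mul2,r4:6,r5:Add2
cycle 8: CDB Mul2=9; stall // r0:Add1,r1:6,r2:Mul1,r3:9,r4:6,r5:Add2
cycle 9: stall // r0:Add1,r1:6,r2:Mul1,r3:9,r4:6,r5:Add2
cycle 10: CDB Add1=-9; issue ADD r4<-Add1 // r0:-9,r1:6,r2:Mul1,r3:9,r4:Add1,r5:Add2
cycle 11: CDB Add2=-3; issue ADD r0<-Add2 // r0:Add2,r1:6,r2:Mul1,r3:9,r4:Add1,r5:-3
cycle 12: CDB Add1=12; issue SUB r4<-Add1 // r0:Add2,r1:6,r2:Mul1,r3:9,r4:Add1,r5:-3
cycle 13: CDB Mul1=36 // r0:Add2,r1:6,r2:36,r3:9,r4:Add1,r5:-3

STATUS = VALUE -3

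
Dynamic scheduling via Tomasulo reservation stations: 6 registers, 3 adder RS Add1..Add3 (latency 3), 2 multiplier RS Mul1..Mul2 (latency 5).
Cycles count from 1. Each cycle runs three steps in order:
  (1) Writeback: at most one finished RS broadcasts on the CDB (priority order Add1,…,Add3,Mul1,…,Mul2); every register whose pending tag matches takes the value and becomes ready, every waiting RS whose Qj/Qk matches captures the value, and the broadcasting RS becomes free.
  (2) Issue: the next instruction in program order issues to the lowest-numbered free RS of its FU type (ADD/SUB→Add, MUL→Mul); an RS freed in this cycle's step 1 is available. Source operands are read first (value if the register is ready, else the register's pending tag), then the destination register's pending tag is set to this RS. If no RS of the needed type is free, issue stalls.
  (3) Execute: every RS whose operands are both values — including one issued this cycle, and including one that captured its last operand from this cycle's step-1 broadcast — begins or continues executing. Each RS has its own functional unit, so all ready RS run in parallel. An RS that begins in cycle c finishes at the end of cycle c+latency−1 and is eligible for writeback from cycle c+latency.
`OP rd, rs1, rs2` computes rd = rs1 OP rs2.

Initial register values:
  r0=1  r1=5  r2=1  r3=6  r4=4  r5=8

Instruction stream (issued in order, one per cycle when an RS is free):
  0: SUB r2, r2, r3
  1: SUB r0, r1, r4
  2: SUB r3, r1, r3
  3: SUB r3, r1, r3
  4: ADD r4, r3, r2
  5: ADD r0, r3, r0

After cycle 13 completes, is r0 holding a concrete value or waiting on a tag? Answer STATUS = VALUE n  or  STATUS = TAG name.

cycle 1: issue SUB r2<-Add1 // r0:1,r1:5,r2:Add1,r3:6,r4:4,r5:8
cycle 2: issue SUB r0<-Add2 // r0:Add2,r1:5,r2:Add1,r3:6,r4:4,r5:8
cycle 3: issue SUB r3<-Add3 // r0:Add2,r1:5,r2:Add1,r3:Add3,r4:4,r5:8
cycle 4: CDB Add1=-5; issue SUB r3<-Add1 // r0:Add2,r1:5,r2:-5,r3:Add1,r4:4,r5:8
cycle 5: CDB Add2=1; issue ADD r4<-Add2 // r0:1,r1:5,r2:-5,r3:Add1,r4:Add2,r5:8
cycle 6: CDB Add3=-1; issue ADD r0<-Add3 // r0:Add3,r1:5,r2:-5,r3:Add1,r4:Add2,r5:8
cycle 7: - // r0:Add3,r1:5,r2:-5,r3:Add1,r4:Add2,r5:8
cycle 8: - // r0:Add3,r1:5,r2:-5,r3:Add1,r4:Add2,r5:8
cycle 9: CDB Add1=6 // r0:Add3,r1:5,r2:-5,r3:6,r4:Add2,r5:8
cycle 10: - // r0:Add3,r1:5,r2:-5,r3:6,r4:Add2,r5:8
cycle 11: - // r0:Add3,r1:5,r2:-5,r3:6,r4:Add2,r5:8
cycle 12: CDB Add2=1 // r0:Add3,r1:5,r2:-5,r3:6,r4:1,r5:8
cycle 13: CDB Add3=7 // r0:7,r1:5,r2:-5,r3:6,r4:1,r5:8

STATUS = VALUE 7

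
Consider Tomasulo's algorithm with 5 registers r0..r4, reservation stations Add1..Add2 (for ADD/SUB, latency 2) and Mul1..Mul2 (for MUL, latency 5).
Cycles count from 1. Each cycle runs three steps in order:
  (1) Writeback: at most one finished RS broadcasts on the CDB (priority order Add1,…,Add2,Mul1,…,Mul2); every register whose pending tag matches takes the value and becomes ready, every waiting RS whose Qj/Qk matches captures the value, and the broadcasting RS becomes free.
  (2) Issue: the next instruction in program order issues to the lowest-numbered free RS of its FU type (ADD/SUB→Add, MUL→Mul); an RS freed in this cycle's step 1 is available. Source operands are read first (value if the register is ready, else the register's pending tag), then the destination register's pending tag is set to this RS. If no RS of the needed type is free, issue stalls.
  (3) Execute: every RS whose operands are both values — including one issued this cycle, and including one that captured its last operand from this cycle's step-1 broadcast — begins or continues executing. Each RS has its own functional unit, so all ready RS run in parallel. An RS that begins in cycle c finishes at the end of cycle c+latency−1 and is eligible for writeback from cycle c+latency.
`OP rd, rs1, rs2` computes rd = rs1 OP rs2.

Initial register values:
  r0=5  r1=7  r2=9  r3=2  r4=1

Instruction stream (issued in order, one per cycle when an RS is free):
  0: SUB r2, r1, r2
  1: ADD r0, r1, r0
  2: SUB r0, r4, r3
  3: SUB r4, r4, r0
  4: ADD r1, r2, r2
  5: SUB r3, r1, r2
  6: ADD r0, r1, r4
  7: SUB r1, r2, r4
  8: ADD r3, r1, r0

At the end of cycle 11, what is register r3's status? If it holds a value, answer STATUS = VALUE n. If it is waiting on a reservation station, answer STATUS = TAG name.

STATUS = TAG Add2

cycle 1: issue SUB r2<-Add1 // r0:5,r1:7,r2:Add1,r3:2,r4:1
cycle 2: issue ADD r0<-Add2 // r0:Add2,r1:7,r2:Add1,r3:2,r4:1
cycle 3: CDB Add1=-2; issue SUB r0<-Add1 // r0:Add1,r1:7,r2:-2,r3:2,r4:1
cycle 4: CDB Add2=12; issue SUB r4<-Add2 // r0:Add1,r1:7,r2:-2,r3:2,r4:Add2
cycle 5: CDB Add1=-1; issue ADD r1<-Add1 // r0:-1,r1:Add1,r2:-2,r3:2,r4:Add2
cycle 6: stall // r0:-1,r1:Add1,r2:-2,r3:2,r4:Add2
cycle 7: CDB Add1=-4; issue SUB r3<-Add1 // r0:-1,r1:-4,r2:-2,r3:Add1,r4:Add2
cycle 8: CDB Add2=2; issue ADD r0<-Add2 // r0:Add2,r1:-4,r2:-2,r3:Add1,r4:2
cycle 9: CDB Add1=-2; issue SUB r1<-Add1 // r0:Add2,r1:Add1,r2:-2,r3:-2,r4:2
cycle 10: CDB Add2=-2; issue ADD r3<-Add2 // r0:-2,r1:Add1,r2:-2,r3:Add2,r4:2
cycle 11: CDB Add1=-4 // r0:-2,r1:-4,r2:-2,r3:Add2,r4:2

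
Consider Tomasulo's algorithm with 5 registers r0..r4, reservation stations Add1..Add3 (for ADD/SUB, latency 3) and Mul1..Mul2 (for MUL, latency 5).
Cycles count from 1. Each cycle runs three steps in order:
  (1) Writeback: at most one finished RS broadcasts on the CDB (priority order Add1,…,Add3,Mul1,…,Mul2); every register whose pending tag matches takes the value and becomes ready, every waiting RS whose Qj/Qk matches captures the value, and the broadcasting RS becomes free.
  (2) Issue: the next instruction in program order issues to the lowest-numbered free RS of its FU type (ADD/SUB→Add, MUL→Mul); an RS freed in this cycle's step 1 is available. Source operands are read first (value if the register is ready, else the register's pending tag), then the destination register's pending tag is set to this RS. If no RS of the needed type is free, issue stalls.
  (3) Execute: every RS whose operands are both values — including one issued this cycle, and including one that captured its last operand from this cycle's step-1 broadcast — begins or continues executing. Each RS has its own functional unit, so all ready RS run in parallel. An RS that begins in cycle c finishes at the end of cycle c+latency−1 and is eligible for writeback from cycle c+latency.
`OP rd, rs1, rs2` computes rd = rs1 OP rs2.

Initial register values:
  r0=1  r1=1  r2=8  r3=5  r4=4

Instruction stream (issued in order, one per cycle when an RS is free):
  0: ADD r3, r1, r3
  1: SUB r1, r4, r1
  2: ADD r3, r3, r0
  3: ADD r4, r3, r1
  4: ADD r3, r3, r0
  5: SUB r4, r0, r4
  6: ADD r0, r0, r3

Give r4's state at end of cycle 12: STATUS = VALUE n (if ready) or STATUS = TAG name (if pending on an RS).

STATUS = TAG Add3

cycle 1: issue ADD r3<-Add1 // r0:1,r1:1,r2:8,r3:Add1,r4:4
cycle 2: issue SUB r1<-Add2 // r0:1,r1:Add2,r2:8,r3:Add1,r4:4
cycle 3: issue ADD r3<-Add3 // r0:1,r1:Add2,r2:8,r3:Add3,r4:4
cycle 4: CDB Add1=6; issue ADD r4<-Add1 // r0:1,r1:Add2,r2:8,r3:Add3,r4:Add1
cycle 5: CDB Add2=3; issue ADD r3<-Add2 // r0:1,r1:3,r2:8,r3:Add2,r4:Add1
cycle 6: stall // r0:1,r1:3,r2:8,r3:Add2,r4:Add1
cycle 7: CDB Add3=7; issue SUB r4<-Add3 // r0:1,r1:3,r2:8,r3:Add2,r4:Add3
cycle 8: stall // r0:1,r1:3,r2:8,r3:Add2,r4:Add3
cycle 9: stall // r0:1,r1:3,r2:8,r3:Add2,r4:Add3
cycle 10: CDB Add1=10; issue ADD r0<-Add1 // r0:Add1,r1:3,r2:8,r3:Add2,r4:Add3
cycle 11: CDB Add2=8 // r0:Add1,r1:3,r2:8,r3:8,r4:Add3
cycle 12: - // r0:Add1,r1:3,r2:8,r3:8,r4:Add3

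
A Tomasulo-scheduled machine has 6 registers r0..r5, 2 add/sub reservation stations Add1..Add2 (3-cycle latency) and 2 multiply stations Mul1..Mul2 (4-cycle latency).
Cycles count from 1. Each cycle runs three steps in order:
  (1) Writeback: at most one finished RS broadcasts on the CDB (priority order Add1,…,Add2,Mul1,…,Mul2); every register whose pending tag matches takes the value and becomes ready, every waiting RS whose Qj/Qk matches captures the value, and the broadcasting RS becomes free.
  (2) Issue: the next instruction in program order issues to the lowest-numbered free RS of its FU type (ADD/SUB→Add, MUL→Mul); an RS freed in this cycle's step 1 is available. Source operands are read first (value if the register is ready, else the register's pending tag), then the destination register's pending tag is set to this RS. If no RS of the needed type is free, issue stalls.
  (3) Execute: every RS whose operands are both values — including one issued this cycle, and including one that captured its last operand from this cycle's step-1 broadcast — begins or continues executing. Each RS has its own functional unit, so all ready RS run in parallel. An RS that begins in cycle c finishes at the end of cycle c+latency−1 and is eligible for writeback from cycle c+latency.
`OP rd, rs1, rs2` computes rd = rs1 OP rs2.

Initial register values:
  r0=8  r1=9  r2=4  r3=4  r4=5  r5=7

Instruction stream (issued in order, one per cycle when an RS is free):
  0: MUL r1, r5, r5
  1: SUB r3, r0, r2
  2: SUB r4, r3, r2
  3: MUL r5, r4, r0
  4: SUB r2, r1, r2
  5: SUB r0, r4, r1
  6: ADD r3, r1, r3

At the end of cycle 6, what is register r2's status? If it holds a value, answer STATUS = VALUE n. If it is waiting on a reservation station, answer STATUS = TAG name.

STATUS = TAG Add1

  c1: issue MUL r1<-Mul1  regs: r0:8,r1:Mul1,r2:4,r3:4,r4:5,r5:7
  c2: issue SUB r3<-Add1  regs: r0:8,r1:Mul1,r2:4,r3:Add1,r4:5,r5:7
  c3: issue SUB r4<-Add2  regs: r0:8,r1:Mul1,r2:4,r3:Add1,r4:Add2,r5:7
  c4: issue MUL r5<-Mul2  regs: r0:8,r1:Mul1,r2:4,r3:Add1,r4:Add2,r5:Mul2
  c5: CDB Add1=4; issue SUB r2<-Add1  regs: r0:8,r1:Mul1,r2:Add1,r3:4,r4:Add2,r5:Mul2
  c6: CDB Mul1=49; stall  regs: r0:8,r1:49,r2:Add1,r3:4,r4:Add2,r5:Mul2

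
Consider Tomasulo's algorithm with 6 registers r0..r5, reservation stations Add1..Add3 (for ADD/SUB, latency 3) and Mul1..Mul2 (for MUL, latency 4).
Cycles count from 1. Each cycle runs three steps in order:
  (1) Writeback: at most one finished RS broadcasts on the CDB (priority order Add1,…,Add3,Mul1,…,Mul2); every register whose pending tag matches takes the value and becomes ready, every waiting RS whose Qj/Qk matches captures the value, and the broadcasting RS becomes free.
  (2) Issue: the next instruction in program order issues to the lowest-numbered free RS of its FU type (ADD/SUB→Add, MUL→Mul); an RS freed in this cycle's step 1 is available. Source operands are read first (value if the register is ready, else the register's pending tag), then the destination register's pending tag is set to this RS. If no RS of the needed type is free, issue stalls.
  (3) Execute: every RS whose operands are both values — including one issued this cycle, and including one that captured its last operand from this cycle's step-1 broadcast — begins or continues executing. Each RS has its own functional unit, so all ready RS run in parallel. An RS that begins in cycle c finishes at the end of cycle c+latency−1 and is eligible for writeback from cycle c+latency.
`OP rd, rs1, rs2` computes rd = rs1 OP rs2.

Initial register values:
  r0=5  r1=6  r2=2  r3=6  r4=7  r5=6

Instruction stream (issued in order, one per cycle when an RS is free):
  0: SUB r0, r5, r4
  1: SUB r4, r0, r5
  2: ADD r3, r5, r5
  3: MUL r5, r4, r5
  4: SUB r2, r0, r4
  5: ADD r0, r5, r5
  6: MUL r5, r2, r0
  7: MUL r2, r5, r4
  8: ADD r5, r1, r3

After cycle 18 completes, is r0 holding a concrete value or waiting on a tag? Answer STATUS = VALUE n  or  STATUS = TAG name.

c1: issue SUB r0<-Add1 | r0:Add1,r1:6,r2:2,r3:6,r4:7,r5:6
c2: issue SUB r4<-Add2 | r0:Add1,r1:6,r2:2,r3:6,r4:Add2,r5:6
c3: issue ADD r3<-Add3 | r0:Add1,r1:6,r2:2,r3:Add3,r4:Add2,r5:6
c4: CDB Add1=-1; issue MUL r5<-Mul1 | r0:-1,r1:6,r2:2,r3:Add3,r4:Add2,r5:Mul1
c5: issue SUB r2<-Add1 | r0:-1,r1:6,r2:Add1,r3:Add3,r4:Add2,r5:Mul1
c6: CDB Add3=12; issue ADD r0<-Add3 | r0:Add3,r1:6,r2:Add1,r3:12,r4:Add2,r5:Mul1
c7: CDB Add2=-7; issue MUL r5<-Mul2 | r0:Add3,r1:6,r2:Add1,r3:12,r4:-7,r5:Mul2
c8: stall | r0:Add3,r1:6,r2:Add1,r3:12,r4:-7,r5:Mul2
c9: stall | r0:Add3,r1:6,r2:Add1,r3:12,r4:-7,r5:Mul2
c10: CDB Add1=6; stall | r0:Add3,r1:6,r2:6,r3:12,r4:-7,r5:Mul2
c11: CDB Mul1=-42; issue MUL r2<-Mul1 | r0:Add3,r1:6,r2:Mul1,r3:12,r4:-7,r5:Mul2
c12: issue ADD r5<-Add1 | r0:Add3,r1:6,r2:Mul1,r3:12,r4:-7,r5:Add1
c13: - | r0:Add3,r1:6,r2:Mul1,r3:12,r4:-7,r5:Add1
c14: CDB Add3=-84 | r0:-84,r1:6,r2:Mul1,r3:12,r4:-7,r5:Add1
c15: CDB Add1=18 | r0:-84,r1:6,r2:Mul1,r3:12,r4:-7,r5:18
c16: - | r0:-84,r1:6,r2:Mul1,r3:12,r4:-7,r5:18
c17: - | r0:-84,r1:6,r2:Mul1,r3:12,r4:-7,r5:18
c18: CDB Mul2=-504 | r0:-84,r1:6,r2:Mul1,r3:12,r4:-7,r5:18

STATUS = VALUE -84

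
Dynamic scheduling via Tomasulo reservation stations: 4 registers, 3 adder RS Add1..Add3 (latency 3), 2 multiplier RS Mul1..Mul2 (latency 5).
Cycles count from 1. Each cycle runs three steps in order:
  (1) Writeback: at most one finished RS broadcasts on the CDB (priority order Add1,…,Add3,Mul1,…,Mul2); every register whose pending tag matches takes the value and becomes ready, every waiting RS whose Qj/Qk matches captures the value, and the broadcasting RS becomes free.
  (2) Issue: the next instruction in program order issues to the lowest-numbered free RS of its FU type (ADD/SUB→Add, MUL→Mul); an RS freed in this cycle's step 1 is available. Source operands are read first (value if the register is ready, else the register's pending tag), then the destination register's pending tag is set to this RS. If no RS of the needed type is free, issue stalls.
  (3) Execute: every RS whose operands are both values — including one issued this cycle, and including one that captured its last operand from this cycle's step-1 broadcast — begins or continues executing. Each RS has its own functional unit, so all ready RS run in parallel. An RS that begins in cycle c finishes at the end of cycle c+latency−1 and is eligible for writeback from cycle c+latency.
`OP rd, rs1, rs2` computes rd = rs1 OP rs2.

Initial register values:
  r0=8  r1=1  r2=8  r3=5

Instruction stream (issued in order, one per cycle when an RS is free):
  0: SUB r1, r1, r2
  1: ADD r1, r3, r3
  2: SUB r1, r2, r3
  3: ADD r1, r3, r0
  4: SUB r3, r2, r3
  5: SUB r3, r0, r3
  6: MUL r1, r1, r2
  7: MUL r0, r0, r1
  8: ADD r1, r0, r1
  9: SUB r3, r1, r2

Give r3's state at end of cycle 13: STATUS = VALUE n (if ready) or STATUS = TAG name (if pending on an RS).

cycle 1: issue SUB r1<-Add1 // r0:8,r1:Add1,r2:8,r3:5
cycle 2: issue ADD r1<-Add2 // r0:8,r1:Add2,r2:8,r3:5
cycle 3: issue SUB r1<-Add3 // r0:8,r1:Add3,r2:8,r3:5
cycle 4: CDB Add1=-7; issue ADD r1<-Add1 // r0:8,r1:Add1,r2:8,r3:5
cycle 5: CDB Add2=10; issue SUB r3<-Add2 // r0:8,r1:Add1,r2:8,r3:Add2
cycle 6: CDB Add3=3; issue SUB r3<-Add3 // r0:8,r1:Add1,r2:8,r3:Add3
cycle 7: CDB Add1=13; issue MUL r1<-Mul1 // r0:8,r1:Mul1,r2:8,r3:Add3
cycle 8: CDB Add2=3; issue MUL r0<-Mul2 // r0:Mul2,r1:Mul1,r2:8,r3:Add3
cycle 9: issue ADD r1<-Add1 // r0:Mul2,r1:Add1,r2:8,r3:Add3
cycle 10: issue SUB r3<-Add2 // r0:Mul2,r1:Add1,r2:8,r3:Add2
cycle 11: CDB Add3=5 // r0:Mul2,r1:Add1,r2:8,r3:Add2
cycle 12: CDB Mul1=104 // r0:Mul2,r1:Add1,r2:8,r3:Add2
cycle 13: - // r0:Mul2,r1:Add1,r2:8,r3:Add2

STATUS = TAG Add2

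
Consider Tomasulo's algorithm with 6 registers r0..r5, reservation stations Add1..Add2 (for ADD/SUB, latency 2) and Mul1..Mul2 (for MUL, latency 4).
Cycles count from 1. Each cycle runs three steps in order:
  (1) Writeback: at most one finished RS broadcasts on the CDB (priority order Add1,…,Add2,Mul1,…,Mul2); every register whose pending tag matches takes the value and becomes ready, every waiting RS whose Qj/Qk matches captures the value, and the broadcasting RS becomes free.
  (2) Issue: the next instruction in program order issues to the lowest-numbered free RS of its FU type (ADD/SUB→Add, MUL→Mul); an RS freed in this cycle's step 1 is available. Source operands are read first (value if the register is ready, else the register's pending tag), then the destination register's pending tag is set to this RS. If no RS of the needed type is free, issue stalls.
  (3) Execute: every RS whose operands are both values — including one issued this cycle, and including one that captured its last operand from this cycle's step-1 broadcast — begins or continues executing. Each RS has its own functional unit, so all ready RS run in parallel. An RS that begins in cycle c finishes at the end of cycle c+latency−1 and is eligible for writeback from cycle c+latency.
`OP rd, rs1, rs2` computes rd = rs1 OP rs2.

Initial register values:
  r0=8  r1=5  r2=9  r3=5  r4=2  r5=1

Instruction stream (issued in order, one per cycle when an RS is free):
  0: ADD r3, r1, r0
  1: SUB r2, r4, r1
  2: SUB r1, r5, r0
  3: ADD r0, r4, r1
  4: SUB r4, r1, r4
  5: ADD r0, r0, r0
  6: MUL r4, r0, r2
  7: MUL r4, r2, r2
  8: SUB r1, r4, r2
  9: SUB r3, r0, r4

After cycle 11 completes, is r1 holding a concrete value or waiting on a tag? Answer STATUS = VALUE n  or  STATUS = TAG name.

  c1: issue ADD r3<-Add1  regs: r0:8,r1:5,r2:9,r3:Add1,r4:2,r5:1
  c2: issue SUB r2<-Add2  regs: r0:8,r1:5,r2:Add2,r3:Add1,r4:2,r5:1
  c3: CDB Add1=13; issue SUB r1<-Add1  regs: r0:8,r1:Add1,r2:Add2,r3:13,r4:2,r5:1
  c4: CDB Add2=-3; issue ADD r0<-Add2  regs: r0:Add2,r1:Add1,r2:-3,r3:13,r4:2,r5:1
  c5: CDB Add1=-7; issue SUB r4<-Add1  regs: r0:Add2,r1:-7,r2:-3,r3:13,r4:Add1,r5:1
  c6: stall  regs: r0:Add2,r1:-7,r2:-3,r3:13,r4:Add1,r5:1
  c7: CDB Add1=-9; issue ADD r0<-Add1  regs: r0:Add1,r1:-7,r2:-3,r3:13,r4:-9,r5:1
  c8: CDB Add2=-5; issue MUL r4<-Mul1  regs: r0:Add1,r1:-7,r2:-3,r3:13,r4:Mul1,r5:1
  c9: issue MUL r4<-Mul2  regs: r0:Add1,r1:-7,r2:-3,r3:13,r4:Mul2,r5:1
  c10: CDB Add1=-10; issue SUB r1<-Add1  regs: r0:-10,r1:Add1,r2:-3,r3:13,r4:Mul2,r5:1
  c11: issue SUB r3<-Add2  regs: r0:-10,r1:Add1,r2:-3,r3:Add2,r4:Mul2,r5:1

STATUS = TAG Add1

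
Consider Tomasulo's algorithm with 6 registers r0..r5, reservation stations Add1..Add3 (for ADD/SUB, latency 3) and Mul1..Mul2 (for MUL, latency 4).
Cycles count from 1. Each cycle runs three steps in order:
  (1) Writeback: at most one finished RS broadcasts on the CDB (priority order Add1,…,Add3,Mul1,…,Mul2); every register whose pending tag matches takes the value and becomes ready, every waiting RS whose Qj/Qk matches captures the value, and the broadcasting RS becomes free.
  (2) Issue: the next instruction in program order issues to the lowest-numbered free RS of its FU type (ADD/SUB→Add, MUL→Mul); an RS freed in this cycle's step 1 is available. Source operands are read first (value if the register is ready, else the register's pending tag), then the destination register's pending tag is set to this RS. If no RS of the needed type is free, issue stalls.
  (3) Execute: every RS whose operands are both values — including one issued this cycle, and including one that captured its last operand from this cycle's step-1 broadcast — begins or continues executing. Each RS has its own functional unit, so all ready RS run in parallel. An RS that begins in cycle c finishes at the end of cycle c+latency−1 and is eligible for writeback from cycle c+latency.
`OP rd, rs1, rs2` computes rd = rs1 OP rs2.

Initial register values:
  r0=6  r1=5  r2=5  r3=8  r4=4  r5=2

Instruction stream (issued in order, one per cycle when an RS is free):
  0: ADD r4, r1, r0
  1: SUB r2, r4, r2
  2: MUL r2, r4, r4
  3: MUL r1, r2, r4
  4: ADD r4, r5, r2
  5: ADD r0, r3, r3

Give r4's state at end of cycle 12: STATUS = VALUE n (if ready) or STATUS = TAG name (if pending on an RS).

STATUS = VALUE 123

cycle 1: issue ADD r4<-Add1 // r0:6,r1:5,r2:5,r3:8,r4:Add1,r5:2
cycle 2: issue SUB r2<-Add2 // r0:6,r1:5,r2:Add2,r3:8,r4:Add1,r5:2
cycle 3: issue MUL r2<-Mul1 // r0:6,r1:5,r2:Mul1,r3:8,r4:Add1,r5:2
cycle 4: CDB Add1=11; issue MUL r1<-Mul2 // r0:6,r1:Mul2,r2:Mul1,r3:8,r4:11,r5:2
cycle 5: issue ADD r4<-Add1 // r0:6,r1:Mul2,r2:Mul1,r3:8,r4:Add1,r5:2
cycle 6: issue ADD r0<-Add3 // r0:Add3,r1:Mul2,r2:Mul1,r3:8,r4:Add1,r5:2
cycle 7: CDB Add2=6 // r0:Add3,r1:Mul2,r2:Mul1,r3:8,r4:Add1,r5:2
cycle 8: CDB Mul1=121 // r0:Add3,r1:Mul2,r2:121,r3:8,r4:Add1,r5:2
cycle 9: CDB Add3=16 // r0:16,r1:Mul2,r2:121,r3:8,r4:Add1,r5:2
cycle 10: - // r0:16,r1:Mul2,r2:121,r3:8,r4:Add1,r5:2
cycle 11: CDB Add1=123 // r0:16,r1:Mul2,r2:121,r3:8,r4:123,r5:2
cycle 12: CDB Mul2=1331 // r0:16,r1:1331,r2:121,r3:8,r4:123,r5:2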